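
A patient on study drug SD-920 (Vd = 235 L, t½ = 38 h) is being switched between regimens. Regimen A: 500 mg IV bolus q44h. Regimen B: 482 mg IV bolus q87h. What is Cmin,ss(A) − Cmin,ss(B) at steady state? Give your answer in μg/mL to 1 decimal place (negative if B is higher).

Regimen A: f = (1/2)^(44/38) ≈ 0.4482; Cmin,ss = (500/235)·f/(1−f) ≈ 1.728 μg/mL.
Regimen B: f = (1/2)^(87/38) ≈ 0.2046; Cmin,ss = (482/235)·f/(1−f) ≈ 0.528 μg/mL.
Difference ≈ 1.728 − 0.528 ≈ 1.200 μg/mL.

1.2 μg/mL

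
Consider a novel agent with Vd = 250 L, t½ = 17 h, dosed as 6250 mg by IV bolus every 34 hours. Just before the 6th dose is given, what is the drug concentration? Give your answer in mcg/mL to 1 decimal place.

f = (1/2)^(τ/t½) = (1/2)^(34/17) ≈ 0.2500.
C₀ = D/Vd = 6250/250 ≈ 25.000 mcg/mL.
Before the 6th dose, 5 doses have been given. Superposition: Cmin = C₀·(f + f² + … + f^5).
≈ 25.000 × (0.2500 + 0.0625 + 0.0156 + 0.0039 + 0.0010) ≈ 25.000 × 0.3330 ≈ 8.325 mcg/mL.

8.3 mcg/mL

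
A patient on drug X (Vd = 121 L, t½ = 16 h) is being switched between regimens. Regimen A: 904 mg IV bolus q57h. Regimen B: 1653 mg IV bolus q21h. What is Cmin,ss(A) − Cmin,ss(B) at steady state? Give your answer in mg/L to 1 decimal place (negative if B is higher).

-8.5 mg/L

Regimen A: f = (1/2)^(57/16) ≈ 0.0846; Cmin,ss = (904/121)·f/(1−f) ≈ 0.690 mg/L.
Regimen B: f = (1/2)^(21/16) ≈ 0.4026; Cmin,ss = (1653/121)·f/(1−f) ≈ 9.207 mg/L.
Difference ≈ 0.690 − 9.207 ≈ -8.517 mg/L.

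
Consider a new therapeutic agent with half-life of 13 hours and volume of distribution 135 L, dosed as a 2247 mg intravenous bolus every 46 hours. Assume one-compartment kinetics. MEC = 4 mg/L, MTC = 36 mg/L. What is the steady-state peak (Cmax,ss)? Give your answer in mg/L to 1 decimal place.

k = ln2/t½ = ln2/13 ≈ 0.053319 h⁻¹; fraction remaining f = e^(−kτ) = e^(−0.053319×46) ≈ 0.0861.
Accumulation ratio R = 1/(1 − f) ≈ 1/0.9139 ≈ 1.0942.
Each bolus raises the concentration by D/Vd = 2247/135 ≈ 16.644 mg/L.
Steady-state peak Cmax,ss = C₀·R ≈ 16.644 × 1.0942 ≈ 18.212 mg/L.
Peak 18.2 mg/L vs MTC 36 mg/L: below toxic threshold.

18.2 mg/L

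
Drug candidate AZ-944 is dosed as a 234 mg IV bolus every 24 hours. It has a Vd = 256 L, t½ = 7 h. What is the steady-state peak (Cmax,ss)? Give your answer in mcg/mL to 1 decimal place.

τ/t½ = 24/7 ≈ 3.4286, so fraction remaining f = (1/2)^(24/7) ≈ 0.0929.
At steady state, accumulation factor R = 1/(1 − e^(−kτ)) ≈ 1.1024.
Each bolus raises the concentration by D/Vd = 234/256 ≈ 0.914 mcg/mL.
Cmax,ss = C₀/(1 − f) ≈ 0.914/0.9071 ≈ 1.008 mcg/mL.

1.0 mcg/mL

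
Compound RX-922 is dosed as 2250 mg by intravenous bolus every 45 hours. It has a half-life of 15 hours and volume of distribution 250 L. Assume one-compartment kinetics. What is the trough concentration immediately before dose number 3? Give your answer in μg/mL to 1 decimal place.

f = (1/2)^(τ/t½) = (1/2)^(45/15) ≈ 0.1250.
C₀ = D/Vd = 2250/250 ≈ 9.000 μg/mL.
Before the 3rd dose, 2 doses have been given. Superposition: Cmin = C₀·(f + f²).
≈ 9.000 × (0.1250 + 0.0156) ≈ 9.000 × 0.1406 ≈ 1.265 μg/mL.

1.3 μg/mL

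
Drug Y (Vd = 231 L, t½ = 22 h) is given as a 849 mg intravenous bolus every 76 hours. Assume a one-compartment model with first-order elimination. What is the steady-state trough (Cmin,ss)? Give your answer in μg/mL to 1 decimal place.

k = ln2/t½ = ln2/22 ≈ 0.031507 h⁻¹; fraction remaining f = e^(−kτ) = e^(−0.031507×76) ≈ 0.0912.
Accumulation ratio R = 1/(1 − f) ≈ 1/0.9088 ≈ 1.1004.
Single-dose peak C₀ = D/Vd = 849/231 ≈ 3.675 μg/mL.
Steady-state peak Cmax,ss = C₀·R ≈ 3.675 × 1.1004 ≈ 4.044 μg/mL.
Steady-state trough Cmin,ss = Cmax,ss·f ≈ 4.044 × 0.0912 ≈ 0.369 μg/mL.

0.4 μg/mL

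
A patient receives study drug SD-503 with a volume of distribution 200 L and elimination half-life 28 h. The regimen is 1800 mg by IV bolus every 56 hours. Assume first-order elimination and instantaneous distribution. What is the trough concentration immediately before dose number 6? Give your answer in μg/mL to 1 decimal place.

f = (1/2)^(τ/t½) = (1/2)^(56/28) ≈ 0.2500.
C₀ = D/Vd = 1800/200 ≈ 9.000 μg/mL.
Before the 6th dose, 5 doses have been given. Superposition: Cmin = C₀·(f + f² + … + f^5).
≈ 9.000 × (0.2500 + 0.0625 + 0.0156 + 0.0039 + 0.0010) ≈ 9.000 × 0.3330 ≈ 2.997 μg/mL.

3.0 μg/mL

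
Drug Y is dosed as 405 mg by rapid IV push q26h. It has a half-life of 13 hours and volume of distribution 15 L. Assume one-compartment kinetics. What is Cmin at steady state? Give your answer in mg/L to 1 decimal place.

9.0 mg/L

τ = 26 h = 2 half-lives, so f = (1/2)^2 = 0.25.
Accumulation ratio R = 1/(1 − f) = 1/0.75 = 4/3.
Single-dose peak C₀ = D/Vd = 405/15 = 27 mg/L.
Steady-state peak Cmax,ss = C₀·R = 27 × 4/3 ≈ 36.000 mg/L.
Steady-state trough Cmin,ss = Cmax,ss·f ≈ 36.000 × 0.25 ≈ 9.000 mg/L.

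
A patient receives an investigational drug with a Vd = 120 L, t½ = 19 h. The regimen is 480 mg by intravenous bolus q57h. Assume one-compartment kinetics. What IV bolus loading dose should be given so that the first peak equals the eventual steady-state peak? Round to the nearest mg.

549 mg

f = (1/2)^(57/19) ≈ 0.125000; accumulation ratio R = 1/(1−f) ≈ 1.14286.
Loading dose to hit Cmax,ss on first dose: D_load = D_maint·R ≈ 480 × 1.14286 ≈ 548.57 mg.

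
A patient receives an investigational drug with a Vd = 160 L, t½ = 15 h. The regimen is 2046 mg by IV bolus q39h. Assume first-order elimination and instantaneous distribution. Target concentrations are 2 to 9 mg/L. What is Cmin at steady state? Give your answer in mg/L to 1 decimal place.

2.5 mg/L

k = ln2/t½ = ln2/15 ≈ 0.046210 h⁻¹; fraction remaining f = e^(−kτ) = e^(−0.046210×39) ≈ 0.1649.
At steady state, accumulation factor R = 1/(1 − e^(−kτ)) ≈ 1.1975.
Each bolus raises the concentration by D/Vd = 2046/160 ≈ 12.787 mg/L.
Steady-state peak Cmax,ss = C₀·R ≈ 12.787 × 1.1975 ≈ 15.312 mg/L.
One interval later, Cmin,ss = Cmax,ss·e^(−kτ) ≈ 15.312 × 0.1649 ≈ 2.525 mg/L.
Trough 2.5 mg/L vs MEC 2 mg/L: adequate.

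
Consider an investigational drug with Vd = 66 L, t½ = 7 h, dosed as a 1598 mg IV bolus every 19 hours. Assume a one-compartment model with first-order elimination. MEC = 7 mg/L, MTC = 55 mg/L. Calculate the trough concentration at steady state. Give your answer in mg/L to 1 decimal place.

τ/t½ = 19/7 ≈ 2.7143, so fraction remaining f = (1/2)^(19/7) ≈ 0.1524.
Accumulation ratio R = 1/(1 − f) ≈ 1/0.8476 ≈ 1.1798.
Single-dose peak C₀ = D/Vd = 1598/66 ≈ 24.212 mg/L.
Cmax,ss = C₀/(1 − f) ≈ 24.212/0.8476 ≈ 28.565 mg/L.
One interval later, Cmin,ss = Cmax,ss·e^(−kτ) ≈ 28.565 × 0.1524 ≈ 4.353 mg/L.
Trough 4.4 mg/L vs MEC 7 mg/L: subtherapeutic.

4.4 mg/L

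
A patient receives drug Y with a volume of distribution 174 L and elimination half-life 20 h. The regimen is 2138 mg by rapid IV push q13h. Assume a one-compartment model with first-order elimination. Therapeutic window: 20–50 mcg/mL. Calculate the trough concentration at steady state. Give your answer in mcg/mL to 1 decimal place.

Over one 13-h interval, 13/20 ≈ 0.65 half-lives elapse, leaving f ≈ 0.6373 of each dose.
At steady state, accumulation factor R = 1/(1 − e^(−kτ)) ≈ 2.7571.
Single-dose peak C₀ = D/Vd = 2138/174 ≈ 12.287 mcg/mL.
Cmax,ss = C₀/(1 − f) ≈ 12.287/0.3627 ≈ 33.876 mcg/mL.
One interval later, Cmin,ss = Cmax,ss·e^(−kτ) ≈ 33.876 × 0.6373 ≈ 21.589 mcg/mL.
Trough 21.6 mcg/mL vs MEC 20 mcg/mL: adequate.

21.6 mcg/mL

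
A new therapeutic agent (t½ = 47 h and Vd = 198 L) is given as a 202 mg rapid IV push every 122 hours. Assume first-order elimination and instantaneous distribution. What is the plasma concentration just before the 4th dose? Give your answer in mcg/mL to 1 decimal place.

f = (1/2)^(τ/t½) = (1/2)^(122/47) ≈ 0.1654.
C₀ = D/Vd = 202/198 ≈ 1.020 mcg/mL.
Before the 4th dose, 3 doses have been given. Superposition: Cmin = C₀·(f + f² + … + f^3).
≈ 1.020 × (0.1654 + 0.0274 + 0.0045) ≈ 1.020 × 0.1973 ≈ 0.201 mcg/mL.

0.2 mcg/mL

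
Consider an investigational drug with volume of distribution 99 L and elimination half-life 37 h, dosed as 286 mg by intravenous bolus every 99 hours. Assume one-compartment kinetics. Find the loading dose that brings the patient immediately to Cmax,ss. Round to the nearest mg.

f = (1/2)^(99/37) ≈ 0.156510; accumulation ratio R = 1/(1−f) ≈ 1.18555.
Loading dose to hit Cmax,ss on first dose: D_load = D_maint·R ≈ 286 × 1.18555 ≈ 339.07 mg.

339 mg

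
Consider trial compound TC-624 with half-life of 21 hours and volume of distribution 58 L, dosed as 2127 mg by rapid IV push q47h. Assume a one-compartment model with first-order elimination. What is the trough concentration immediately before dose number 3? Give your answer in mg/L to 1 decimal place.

f = (1/2)^(τ/t½) = (1/2)^(47/21) ≈ 0.2120.
C₀ = D/Vd = 2127/58 ≈ 36.672 mg/L.
Before the 3rd dose, 2 doses have been given. Superposition: Cmin = C₀·(f + f²).
≈ 36.672 × (0.2120 + 0.0449) ≈ 36.672 × 0.2569 ≈ 9.421 mg/L.

9.4 mg/L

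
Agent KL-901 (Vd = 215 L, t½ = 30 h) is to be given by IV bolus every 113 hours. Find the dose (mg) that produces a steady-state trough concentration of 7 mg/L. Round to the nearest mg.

τ/t½ = 113/30 ≈ 3.7667, so f = (1/2)^(113/30) ≈ 0.073472.
Cmin,ss = (D/Vd)·f/(1−f), so D = Cmin,ss·Vd·(1−f)/f.
D = 7 × 215 × (1−f)/f ≈ 7 × 215 × 12.61063 ≈ 18979.00 mg.

18979 mg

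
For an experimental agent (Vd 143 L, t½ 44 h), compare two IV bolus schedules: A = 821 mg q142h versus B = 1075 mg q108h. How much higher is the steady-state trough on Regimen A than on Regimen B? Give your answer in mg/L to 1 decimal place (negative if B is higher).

-1.0 mg/L

Regimen A: f = (1/2)^(142/44) ≈ 0.1068; Cmin,ss = (821/143)·f/(1−f) ≈ 0.686 mg/L.
Regimen B: f = (1/2)^(108/44) ≈ 0.1824; Cmin,ss = (1075/143)·f/(1−f) ≈ 1.677 mg/L.
Difference ≈ 0.686 − 1.677 ≈ -0.991 mg/L.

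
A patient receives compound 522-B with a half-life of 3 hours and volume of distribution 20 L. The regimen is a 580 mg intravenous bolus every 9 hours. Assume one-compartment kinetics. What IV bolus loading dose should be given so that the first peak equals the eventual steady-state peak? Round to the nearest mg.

663 mg

f = (1/2)^(9/3) ≈ 0.125000; accumulation ratio R = 1/(1−f) ≈ 1.14286.
Loading dose to hit Cmax,ss on first dose: D_load = D_maint·R ≈ 580 × 1.14286 ≈ 662.86 mg.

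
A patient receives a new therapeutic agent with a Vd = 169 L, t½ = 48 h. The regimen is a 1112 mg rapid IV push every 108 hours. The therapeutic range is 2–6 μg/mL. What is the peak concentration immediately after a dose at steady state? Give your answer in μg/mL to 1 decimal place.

Over one 108-h interval, 108/48 ≈ 2.25 half-lives elapse, leaving f ≈ 0.2102 of each dose.
Accumulation ratio R = 1/(1 − f) ≈ 1/0.7898 ≈ 1.2661.
Each bolus raises the concentration by D/Vd = 1112/169 ≈ 6.580 μg/mL.
Steady-state peak Cmax,ss = C₀·R ≈ 6.580 × 1.2661 ≈ 8.331 μg/mL.
Peak 8.3 μg/mL vs MTC 6 μg/mL: exceeds toxic threshold.

8.3 μg/mL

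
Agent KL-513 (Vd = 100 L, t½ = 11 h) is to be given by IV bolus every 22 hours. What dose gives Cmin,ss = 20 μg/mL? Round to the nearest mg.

τ/t½ = 22/11 ≈ 2, so f = (1/2)^(22/11) ≈ 0.250000.
Cmin,ss = (D/Vd)·f/(1−f), so D = Cmin,ss·Vd·(1−f)/f.
D = 20 × 100 × (1−f)/f ≈ 20 × 100 × 3.00000 ≈ 6000.00 mg.

6000 mg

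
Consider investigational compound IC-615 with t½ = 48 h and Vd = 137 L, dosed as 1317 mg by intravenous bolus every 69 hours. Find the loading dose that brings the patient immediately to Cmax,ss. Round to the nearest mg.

f = (1/2)^(69/48) ≈ 0.369207; accumulation ratio R = 1/(1−f) ≈ 1.58531.
Loading dose to hit Cmax,ss on first dose: D_load = D_maint·R ≈ 1317 × 1.58531 ≈ 2087.85 mg.

2088 mg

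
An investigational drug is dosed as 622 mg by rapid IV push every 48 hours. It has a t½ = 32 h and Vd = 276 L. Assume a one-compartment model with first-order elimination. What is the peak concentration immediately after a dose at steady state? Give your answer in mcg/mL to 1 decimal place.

3.5 mcg/mL

Over one 48-h interval, 48/32 ≈ 1.5 half-lives elapse, leaving f ≈ 0.3536 of each dose.
Accumulation ratio R = 1/(1 − f) ≈ 1/0.6464 ≈ 1.5470.
Single-dose peak C₀ = D/Vd = 622/276 ≈ 2.254 mcg/mL.
Steady-state peak Cmax,ss = C₀·R ≈ 2.254 × 1.5470 ≈ 3.487 mcg/mL.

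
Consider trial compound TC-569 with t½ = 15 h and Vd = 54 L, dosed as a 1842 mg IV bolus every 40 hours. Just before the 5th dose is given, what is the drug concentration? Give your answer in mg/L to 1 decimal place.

6.4 mg/L

f = (1/2)^(τ/t½) = (1/2)^(40/15) ≈ 0.1575.
C₀ = D/Vd = 1842/54 ≈ 34.111 mg/L.
Before the 5th dose, 4 doses have been given. Superposition: Cmin = C₀·(f + f² + … + f^4).
≈ 34.111 × (0.1575 + 0.0248 + 0.0039 + 0.0006) ≈ 34.111 × 0.1868 ≈ 6.372 mg/L.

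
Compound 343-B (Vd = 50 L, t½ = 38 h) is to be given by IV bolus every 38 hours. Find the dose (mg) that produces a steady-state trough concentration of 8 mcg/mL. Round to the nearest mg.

400 mg

τ/t½ = 38/38 ≈ 1, so f = (1/2)^(38/38) ≈ 0.500000.
Cmin,ss = (D/Vd)·f/(1−f), so D = Cmin,ss·Vd·(1−f)/f.
D = 8 × 50 × (1−f)/f ≈ 8 × 50 × 1.00000 ≈ 400.00 mg.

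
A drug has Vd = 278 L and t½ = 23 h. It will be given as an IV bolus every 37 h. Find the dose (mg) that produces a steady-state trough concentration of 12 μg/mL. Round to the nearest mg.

τ/t½ = 37/23 ≈ 1.6087, so f = (1/2)^(37/23) ≈ 0.327895.
Cmin,ss = (D/Vd)·f/(1−f), so D = Cmin,ss·Vd·(1−f)/f.
D = 12 × 278 × (1−f)/f ≈ 12 × 278 × 2.04976 ≈ 6838.00 mg.

6838 mg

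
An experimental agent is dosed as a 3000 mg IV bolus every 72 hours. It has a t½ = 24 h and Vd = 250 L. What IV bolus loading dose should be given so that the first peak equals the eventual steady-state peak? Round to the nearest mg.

3429 mg

f = (1/2)^(72/24) ≈ 0.125000; accumulation ratio R = 1/(1−f) ≈ 1.14286.
Loading dose to hit Cmax,ss on first dose: D_load = D_maint·R ≈ 3000 × 1.14286 ≈ 3428.58 mg.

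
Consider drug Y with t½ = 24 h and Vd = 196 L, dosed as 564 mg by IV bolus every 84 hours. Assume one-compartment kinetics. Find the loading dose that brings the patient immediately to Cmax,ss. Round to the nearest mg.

f = (1/2)^(84/24) ≈ 0.088388; accumulation ratio R = 1/(1−f) ≈ 1.09696.
Loading dose to hit Cmax,ss on first dose: D_load = D_maint·R ≈ 564 × 1.09696 ≈ 618.69 mg.

619 mg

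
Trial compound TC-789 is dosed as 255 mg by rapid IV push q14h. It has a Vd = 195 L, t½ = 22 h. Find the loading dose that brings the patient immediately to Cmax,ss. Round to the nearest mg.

715 mg

f = (1/2)^(14/22) ≈ 0.643332; accumulation ratio R = 1/(1−f) ≈ 2.80373.
Loading dose to hit Cmax,ss on first dose: D_load = D_maint·R ≈ 255 × 2.80373 ≈ 714.95 mg.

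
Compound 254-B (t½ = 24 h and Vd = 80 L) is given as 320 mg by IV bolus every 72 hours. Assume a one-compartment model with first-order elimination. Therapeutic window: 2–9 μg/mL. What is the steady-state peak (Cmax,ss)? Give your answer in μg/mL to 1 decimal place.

4.6 μg/mL

The dosing interval is 3 half-lives, so f = 2^(−3) = 0.125.
At steady state, R = 1/(1 − 0.125) = 8/7.
Single-dose peak C₀ = D/Vd = 320/80 = 4 μg/mL.
Steady-state peak Cmax,ss = C₀·R = 4 × 8/7 ≈ 4.571 μg/mL.
Peak 4.6 μg/mL vs MTC 9 μg/mL: below toxic threshold.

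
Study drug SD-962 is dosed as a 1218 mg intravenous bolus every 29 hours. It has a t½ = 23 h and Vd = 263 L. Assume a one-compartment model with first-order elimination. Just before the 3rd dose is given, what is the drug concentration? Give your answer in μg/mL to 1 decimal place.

f = (1/2)^(τ/t½) = (1/2)^(29/23) ≈ 0.4173.
C₀ = D/Vd = 1218/263 ≈ 4.631 μg/mL.
Before the 3rd dose, 2 doses have been given. Superposition: Cmin = C₀·(f + f²).
≈ 4.631 × (0.4173 + 0.1741) ≈ 4.631 × 0.5914 ≈ 2.739 μg/mL.

2.7 μg/mL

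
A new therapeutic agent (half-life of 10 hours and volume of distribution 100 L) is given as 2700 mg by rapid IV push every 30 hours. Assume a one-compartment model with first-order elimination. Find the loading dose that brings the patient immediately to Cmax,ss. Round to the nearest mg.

f = (1/2)^(30/10) ≈ 0.125000; accumulation ratio R = 1/(1−f) ≈ 1.14286.
Loading dose to hit Cmax,ss on first dose: D_load = D_maint·R ≈ 2700 × 1.14286 ≈ 3085.72 mg.

3086 mg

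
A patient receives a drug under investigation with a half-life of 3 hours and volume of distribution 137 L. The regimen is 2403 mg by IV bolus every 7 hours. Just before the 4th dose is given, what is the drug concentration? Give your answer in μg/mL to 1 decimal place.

f = (1/2)^(τ/t½) = (1/2)^(7/3) ≈ 0.1984.
C₀ = D/Vd = 2403/137 ≈ 17.540 μg/mL.
Before the 4th dose, 3 doses have been given. Superposition: Cmin = C₀·(f + f² + … + f^3).
≈ 17.540 × (0.1984 + 0.0394 + 0.0078) ≈ 17.540 × 0.2456 ≈ 4.308 μg/mL.

4.3 μg/mL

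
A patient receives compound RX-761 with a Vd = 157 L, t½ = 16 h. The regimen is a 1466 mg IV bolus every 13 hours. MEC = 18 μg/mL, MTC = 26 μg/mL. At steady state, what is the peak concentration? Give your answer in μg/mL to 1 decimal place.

21.7 μg/mL

k = ln2/t½ = ln2/16 ≈ 0.043322 h⁻¹; fraction remaining f = e^(−kτ) = e^(−0.043322×13) ≈ 0.5694.
Accumulation ratio R = 1/(1 − f) ≈ 1/0.4306 ≈ 2.3223.
Single-dose peak C₀ = D/Vd = 1466/157 ≈ 9.338 μg/mL.
Cmax,ss = C₀/(1 − f) ≈ 9.338/0.4306 ≈ 21.686 μg/mL.
Peak 21.7 μg/mL vs MTC 26 μg/mL: below toxic threshold.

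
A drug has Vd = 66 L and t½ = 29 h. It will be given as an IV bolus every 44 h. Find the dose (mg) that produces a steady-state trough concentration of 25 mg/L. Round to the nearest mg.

τ/t½ = 44/29 ≈ 1.5172, so f = (1/2)^(44/29) ≈ 0.349353.
Cmin,ss = (D/Vd)·f/(1−f), so D = Cmin,ss·Vd·(1−f)/f.
D = 25 × 66 × (1−f)/f ≈ 25 × 66 × 1.86243 ≈ 3073.01 mg.

3073 mg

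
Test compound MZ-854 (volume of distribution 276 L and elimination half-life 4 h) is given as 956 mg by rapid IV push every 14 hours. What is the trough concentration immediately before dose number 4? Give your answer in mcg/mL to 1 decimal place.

f = (1/2)^(τ/t½) = (1/2)^(14/4) ≈ 0.0884.
C₀ = D/Vd = 956/276 ≈ 3.464 mcg/mL.
Before the 4th dose, 3 doses have been given. Superposition: Cmin = C₀·(f + f² + … + f^3).
≈ 3.464 × (0.0884 + 0.0078 + 0.0007) ≈ 3.464 × 0.0969 ≈ 0.336 mcg/mL.

0.3 mcg/mL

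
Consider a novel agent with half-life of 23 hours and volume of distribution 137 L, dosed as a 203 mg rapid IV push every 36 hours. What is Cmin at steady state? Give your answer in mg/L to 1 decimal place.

Over one 36-h interval, 36/23 ≈ 1.5652 half-lives elapse, leaving f ≈ 0.3379 of each dose.
Accumulation ratio R = 1/(1 − f) ≈ 1/0.6621 ≈ 1.5103.
Each bolus raises the concentration by D/Vd = 203/137 ≈ 1.482 mg/L.
Steady-state peak Cmax,ss = C₀·R ≈ 1.482 × 1.5103 ≈ 2.238 mg/L.
One interval later, Cmin,ss = Cmax,ss·e^(−kτ) ≈ 2.238 × 0.3379 ≈ 0.756 mg/L.

0.8 mg/L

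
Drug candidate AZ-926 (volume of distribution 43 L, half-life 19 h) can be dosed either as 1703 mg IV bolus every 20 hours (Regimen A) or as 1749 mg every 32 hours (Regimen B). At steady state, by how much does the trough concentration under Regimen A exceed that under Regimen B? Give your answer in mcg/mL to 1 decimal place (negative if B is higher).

Regimen A: f = (1/2)^(20/19) ≈ 0.4821; Cmin,ss = (1703/43)·f/(1−f) ≈ 36.867 mcg/mL.
Regimen B: f = (1/2)^(32/19) ≈ 0.3112; Cmin,ss = (1749/43)·f/(1−f) ≈ 18.377 mcg/mL.
Difference ≈ 36.867 − 18.377 ≈ 18.490 mcg/mL.

18.5 mcg/mL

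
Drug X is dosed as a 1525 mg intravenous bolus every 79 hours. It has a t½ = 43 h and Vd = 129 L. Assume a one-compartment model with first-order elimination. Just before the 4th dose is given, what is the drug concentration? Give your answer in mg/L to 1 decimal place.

f = (1/2)^(τ/t½) = (1/2)^(79/43) ≈ 0.2799.
C₀ = D/Vd = 1525/129 ≈ 11.822 mg/L.
Before the 4th dose, 3 doses have been given. Superposition: Cmin = C₀·(f + f² + … + f^3).
≈ 11.822 × (0.2799 + 0.0783 + 0.0219) ≈ 11.822 × 0.3801 ≈ 4.494 mg/L.

4.5 mg/L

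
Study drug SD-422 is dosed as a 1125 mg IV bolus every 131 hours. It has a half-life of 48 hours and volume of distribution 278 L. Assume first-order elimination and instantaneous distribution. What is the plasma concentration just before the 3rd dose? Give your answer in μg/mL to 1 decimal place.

f = (1/2)^(τ/t½) = (1/2)^(131/48) ≈ 0.1508.
C₀ = D/Vd = 1125/278 ≈ 4.047 μg/mL.
Before the 3rd dose, 2 doses have been given. Superposition: Cmin = C₀·(f + f²).
≈ 4.047 × (0.1508 + 0.0227) ≈ 4.047 × 0.1735 ≈ 0.702 μg/mL.

0.7 μg/mL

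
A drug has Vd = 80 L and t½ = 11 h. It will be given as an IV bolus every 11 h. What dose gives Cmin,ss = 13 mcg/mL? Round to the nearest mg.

τ/t½ = 11/11 ≈ 1, so f = (1/2)^(11/11) ≈ 0.500000.
Cmin,ss = (D/Vd)·f/(1−f), so D = Cmin,ss·Vd·(1−f)/f.
D = 13 × 80 × (1−f)/f ≈ 13 × 80 × 1.00000 ≈ 1040.00 mg.

1040 mg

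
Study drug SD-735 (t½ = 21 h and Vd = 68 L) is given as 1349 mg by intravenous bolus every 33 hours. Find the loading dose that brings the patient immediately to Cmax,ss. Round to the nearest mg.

2033 mg

f = (1/2)^(33/21) ≈ 0.336475; accumulation ratio R = 1/(1−f) ≈ 1.50710.
Loading dose to hit Cmax,ss on first dose: D_load = D_maint·R ≈ 1349 × 1.50710 ≈ 2033.08 mg.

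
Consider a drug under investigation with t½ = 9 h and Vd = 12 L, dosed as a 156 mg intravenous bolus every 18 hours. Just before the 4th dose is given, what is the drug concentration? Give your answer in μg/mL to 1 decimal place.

f = (1/2)^(τ/t½) = (1/2)^(18/9) ≈ 0.2500.
C₀ = D/Vd = 156/12 ≈ 13.000 μg/mL.
Before the 4th dose, 3 doses have been given. Superposition: Cmin = C₀·(f + f² + … + f^3).
≈ 13.000 × (0.2500 + 0.0625 + 0.0156) ≈ 13.000 × 0.3281 ≈ 4.265 μg/mL.

4.3 μg/mL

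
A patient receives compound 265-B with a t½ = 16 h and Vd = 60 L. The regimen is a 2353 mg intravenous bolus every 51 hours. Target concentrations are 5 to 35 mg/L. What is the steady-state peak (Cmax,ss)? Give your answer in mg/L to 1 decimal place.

44.1 mg/L

τ/t½ = 51/16 ≈ 3.1875, so fraction remaining f = (1/2)^(51/16) ≈ 0.1098.
Accumulation ratio R = 1/(1 − f) ≈ 1/0.8902 ≈ 1.1233.
Single-dose peak C₀ = D/Vd = 2353/60 ≈ 39.217 mg/L.
Steady-state peak Cmax,ss = C₀·R ≈ 39.217 × 1.1233 ≈ 44.052 mg/L.
Peak 44.1 mg/L vs MTC 35 mg/L: exceeds toxic threshold.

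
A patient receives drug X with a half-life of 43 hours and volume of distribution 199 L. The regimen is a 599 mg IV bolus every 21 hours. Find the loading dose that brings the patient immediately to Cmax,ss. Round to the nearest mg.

f = (1/2)^(21/43) ≈ 0.712829; accumulation ratio R = 1/(1−f) ≈ 3.48225.
Loading dose to hit Cmax,ss on first dose: D_load = D_maint·R ≈ 599 × 3.48225 ≈ 2085.87 mg.

2086 mg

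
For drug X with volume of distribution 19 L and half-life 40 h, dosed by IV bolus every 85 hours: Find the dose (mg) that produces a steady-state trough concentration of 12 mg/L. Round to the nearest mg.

τ/t½ = 85/40 ≈ 2.125, so f = (1/2)^(85/40) ≈ 0.229251.
Cmin,ss = (D/Vd)·f/(1−f), so D = Cmin,ss·Vd·(1−f)/f.
D = 12 × 19 × (1−f)/f ≈ 12 × 19 × 3.36203 ≈ 766.54 mg.

767 mg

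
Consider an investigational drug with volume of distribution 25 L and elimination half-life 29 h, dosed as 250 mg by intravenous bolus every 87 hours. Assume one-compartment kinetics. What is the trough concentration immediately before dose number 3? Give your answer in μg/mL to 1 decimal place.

f = (1/2)^(τ/t½) = (1/2)^(87/29) ≈ 0.1250.
C₀ = D/Vd = 250/25 ≈ 10.000 μg/mL.
Before the 3rd dose, 2 doses have been given. Superposition: Cmin = C₀·(f + f²).
≈ 10.000 × (0.1250 + 0.0156) ≈ 10.000 × 0.1406 ≈ 1.406 μg/mL.

1.4 μg/mL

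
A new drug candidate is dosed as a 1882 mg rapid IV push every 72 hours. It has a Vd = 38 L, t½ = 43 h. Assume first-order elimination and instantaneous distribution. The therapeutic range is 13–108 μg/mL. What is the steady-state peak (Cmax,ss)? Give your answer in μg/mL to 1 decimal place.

72.1 μg/mL

τ/t½ = 72/43 ≈ 1.6744, so fraction remaining f = (1/2)^(72/43) ≈ 0.3133.
At steady state, accumulation factor R = 1/(1 − e^(−kτ)) ≈ 1.4562.
Single-dose peak C₀ = D/Vd = 1882/38 ≈ 49.526 μg/mL.
Steady-state peak Cmax,ss = C₀·R ≈ 49.526 × 1.4562 ≈ 72.120 μg/mL.
Peak 72.1 μg/mL vs MTC 108 μg/mL: below toxic threshold.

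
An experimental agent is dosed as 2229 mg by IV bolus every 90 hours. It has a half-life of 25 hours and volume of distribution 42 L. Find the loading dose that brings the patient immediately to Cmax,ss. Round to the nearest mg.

f = (1/2)^(90/25) ≈ 0.082469; accumulation ratio R = 1/(1−f) ≈ 1.08988.
Loading dose to hit Cmax,ss on first dose: D_load = D_maint·R ≈ 2229 × 1.08988 ≈ 2429.34 mg.

2429 mg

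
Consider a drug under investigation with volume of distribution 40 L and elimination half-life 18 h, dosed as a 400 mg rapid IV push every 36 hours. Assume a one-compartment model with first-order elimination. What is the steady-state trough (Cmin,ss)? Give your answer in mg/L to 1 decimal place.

The dosing interval is 2 half-lives, so f = 2^(−2) = 0.25.
Accumulation ratio R = 1/(1 − f) = 1/0.75 = 4/3.
Single-dose peak C₀ = D/Vd = 400/40 = 10 mg/L.
Steady-state peak Cmax,ss = C₀·R = 10 × 4/3 ≈ 13.333 mg/L.
Steady-state trough Cmin,ss = Cmax,ss·f ≈ 13.333 × 0.25 ≈ 3.333 mg/L.

3.3 mg/L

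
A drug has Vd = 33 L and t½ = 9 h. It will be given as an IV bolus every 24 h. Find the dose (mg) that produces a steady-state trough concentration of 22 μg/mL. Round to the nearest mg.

τ/t½ = 24/9 ≈ 2.6667, so f = (1/2)^(24/9) ≈ 0.157490.
Cmin,ss = (D/Vd)·f/(1−f), so D = Cmin,ss·Vd·(1−f)/f.
D = 22 × 33 × (1−f)/f ≈ 22 × 33 × 5.34961 ≈ 3883.82 mg.

3884 mg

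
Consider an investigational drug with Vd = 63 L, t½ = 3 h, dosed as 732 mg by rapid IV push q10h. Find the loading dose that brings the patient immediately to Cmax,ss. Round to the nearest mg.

f = (1/2)^(10/3) ≈ 0.099213; accumulation ratio R = 1/(1−f) ≈ 1.11014.
Loading dose to hit Cmax,ss on first dose: D_load = D_maint·R ≈ 732 × 1.11014 ≈ 812.62 mg.

813 mg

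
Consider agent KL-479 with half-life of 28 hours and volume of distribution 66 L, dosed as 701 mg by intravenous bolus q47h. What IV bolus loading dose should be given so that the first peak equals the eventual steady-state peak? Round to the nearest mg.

1019 mg

f = (1/2)^(47/28) ≈ 0.312392; accumulation ratio R = 1/(1−f) ≈ 1.45432.
Loading dose to hit Cmax,ss on first dose: D_load = D_maint·R ≈ 701 × 1.45432 ≈ 1019.48 mg.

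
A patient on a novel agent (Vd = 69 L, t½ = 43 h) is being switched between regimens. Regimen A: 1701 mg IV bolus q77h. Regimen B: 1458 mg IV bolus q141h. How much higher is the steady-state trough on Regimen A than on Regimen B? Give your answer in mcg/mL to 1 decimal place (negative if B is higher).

7.6 mcg/mL

Regimen A: f = (1/2)^(77/43) ≈ 0.2890; Cmin,ss = (1701/69)·f/(1−f) ≈ 10.020 mcg/mL.
Regimen B: f = (1/2)^(141/43) ≈ 0.1030; Cmin,ss = (1458/69)·f/(1−f) ≈ 2.426 mcg/mL.
Difference ≈ 10.020 − 2.426 ≈ 7.594 mcg/mL.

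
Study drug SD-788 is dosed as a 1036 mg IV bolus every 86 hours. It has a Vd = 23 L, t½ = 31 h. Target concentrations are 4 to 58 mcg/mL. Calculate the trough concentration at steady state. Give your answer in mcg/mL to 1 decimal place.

7.7 mcg/mL

k = ln2/t½ = ln2/31 ≈ 0.022360 h⁻¹; fraction remaining f = e^(−kτ) = e^(−0.022360×86) ≈ 0.1462.
Accumulation ratio R = 1/(1 − f) ≈ 1/0.8538 ≈ 1.1712.
Each bolus raises the concentration by D/Vd = 1036/23 ≈ 45.043 mcg/mL.
Steady-state peak Cmax,ss = C₀·R ≈ 45.043 × 1.1712 ≈ 52.754 mcg/mL.
Steady-state trough Cmin,ss = Cmax,ss·f ≈ 52.754 × 0.1462 ≈ 7.713 mcg/mL.
Trough 7.7 mcg/mL vs MEC 4 mcg/mL: adequate.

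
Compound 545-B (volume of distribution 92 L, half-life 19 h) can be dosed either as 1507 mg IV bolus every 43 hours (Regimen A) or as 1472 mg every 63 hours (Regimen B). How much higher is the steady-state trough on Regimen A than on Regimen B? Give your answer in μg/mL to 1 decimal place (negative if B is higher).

Regimen A: f = (1/2)^(43/19) ≈ 0.2083; Cmin,ss = (1507/92)·f/(1−f) ≈ 4.310 μg/mL.
Regimen B: f = (1/2)^(63/19) ≈ 0.1004; Cmin,ss = (1472/92)·f/(1−f) ≈ 1.786 μg/mL.
Difference ≈ 4.310 − 1.786 ≈ 2.524 μg/mL.

2.5 μg/mL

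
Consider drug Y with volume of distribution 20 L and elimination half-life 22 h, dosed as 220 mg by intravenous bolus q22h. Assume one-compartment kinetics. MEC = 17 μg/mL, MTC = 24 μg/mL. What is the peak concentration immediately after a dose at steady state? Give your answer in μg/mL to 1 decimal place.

22.0 μg/mL

τ = 22 h = 1 half-life, so f = (1/2)^1 = 0.5.
Accumulation ratio R = 1/(1 − f) = 1/0.5 = 2/1.
Single-dose peak C₀ = D/Vd = 220/20 = 11 μg/mL.
Steady-state peak Cmax,ss = C₀·R = 11 × 2/1 ≈ 22.000 μg/mL.
Peak 22.0 μg/mL vs MTC 24 μg/mL: below toxic threshold.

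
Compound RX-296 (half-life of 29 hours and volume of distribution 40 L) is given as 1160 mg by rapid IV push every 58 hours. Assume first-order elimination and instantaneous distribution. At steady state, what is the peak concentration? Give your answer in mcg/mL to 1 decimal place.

The dosing interval is 2 half-lives, so f = 2^(−2) = 0.25.
Accumulation ratio R = 1/(1 − f) = 1/0.75 = 4/3.
Single-dose peak C₀ = D/Vd = 1160/40 = 29 mcg/mL.
Steady-state peak Cmax,ss = C₀·R = 29 × 4/3 ≈ 38.667 mcg/mL.

38.7 mcg/mL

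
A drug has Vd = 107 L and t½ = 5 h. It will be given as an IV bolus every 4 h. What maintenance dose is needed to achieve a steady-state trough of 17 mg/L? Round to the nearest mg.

1348 mg

τ/t½ = 4/5 ≈ 0.8, so f = (1/2)^(4/5) ≈ 0.574349.
Cmin,ss = (D/Vd)·f/(1−f), so D = Cmin,ss·Vd·(1−f)/f.
D = 17 × 107 × (1−f)/f ≈ 17 × 107 × 0.74110 ≈ 1348.06 mg.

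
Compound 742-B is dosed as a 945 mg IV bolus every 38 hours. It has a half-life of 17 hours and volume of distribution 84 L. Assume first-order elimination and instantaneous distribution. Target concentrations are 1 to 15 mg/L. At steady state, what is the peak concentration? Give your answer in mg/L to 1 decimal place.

Over one 38-h interval, 38/17 ≈ 2.2353 half-lives elapse, leaving f ≈ 0.2124 of each dose.
At steady state, accumulation factor R = 1/(1 − e^(−kτ)) ≈ 1.2697.
Single-dose peak C₀ = D/Vd = 945/84 ≈ 11.250 mg/L.
Cmax,ss = C₀/(1 − f) ≈ 11.250/0.7876 ≈ 14.284 mg/L.
Peak 14.3 mg/L vs MTC 15 mg/L: below toxic threshold.

14.3 mg/L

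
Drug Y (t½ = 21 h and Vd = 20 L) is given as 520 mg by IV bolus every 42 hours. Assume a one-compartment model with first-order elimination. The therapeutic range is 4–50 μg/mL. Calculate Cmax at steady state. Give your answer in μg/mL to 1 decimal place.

τ = 42 h = 2 half-lives, so f = (1/2)^2 = 0.25.
At steady state, R = 1/(1 − 0.25) = 4/3.
Single-dose peak C₀ = D/Vd = 520/20 = 26 μg/mL.
Steady-state peak Cmax,ss = C₀·R = 26 × 4/3 ≈ 34.667 μg/mL.
Peak 34.7 μg/mL vs MTC 50 μg/mL: below toxic threshold.

34.7 μg/mL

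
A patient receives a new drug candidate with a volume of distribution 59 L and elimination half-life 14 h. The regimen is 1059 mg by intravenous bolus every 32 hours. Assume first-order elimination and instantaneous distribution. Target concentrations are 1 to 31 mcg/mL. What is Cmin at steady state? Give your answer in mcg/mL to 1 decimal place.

4.6 mcg/mL

k = ln2/t½ = ln2/14 ≈ 0.049511 h⁻¹; fraction remaining f = e^(−kτ) = e^(−0.049511×32) ≈ 0.2051.
Accumulation ratio R = 1/(1 − f) ≈ 1/0.7949 ≈ 1.2580.
Single-dose peak C₀ = D/Vd = 1059/59 ≈ 17.949 mcg/mL.
Cmax,ss = C₀/(1 − f) ≈ 17.949/0.7949 ≈ 22.580 mcg/mL.
One interval later, Cmin,ss = Cmax,ss·e^(−kτ) ≈ 22.580 × 0.2051 ≈ 4.631 mcg/mL.
Trough 4.6 mcg/mL vs MEC 1 mcg/mL: adequate.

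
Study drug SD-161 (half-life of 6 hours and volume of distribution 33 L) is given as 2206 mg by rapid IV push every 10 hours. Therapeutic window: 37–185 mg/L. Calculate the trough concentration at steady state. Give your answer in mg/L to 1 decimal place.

30.7 mg/L

Over one 10-h interval, 10/6 ≈ 1.6667 half-lives elapse, leaving f ≈ 0.3150 of each dose.
Each bolus raises the concentration by D/Vd = 2206/33 ≈ 66.848 mg/L.
Steady-state trough Cmin,ss = C₀·f/(1−f) ≈ 66.848 × 0.3150/0.6850 ≈ 30.740 mg/L.
Trough 30.7 mg/L vs MEC 37 mg/L: subtherapeutic.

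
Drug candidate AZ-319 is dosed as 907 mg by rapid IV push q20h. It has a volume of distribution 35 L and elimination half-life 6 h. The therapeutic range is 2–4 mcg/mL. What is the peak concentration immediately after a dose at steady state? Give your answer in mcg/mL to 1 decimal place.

τ/t½ = 20/6 ≈ 3.3333, so fraction remaining f = (1/2)^(20/6) ≈ 0.0992.
Accumulation ratio R = 1/(1 − f) ≈ 1/0.9008 ≈ 1.1101.
Single-dose peak C₀ = D/Vd = 907/35 ≈ 25.914 mcg/mL.
Cmax,ss = C₀/(1 − f) ≈ 25.914/0.9008 ≈ 28.768 mcg/mL.
Peak 28.8 mcg/mL vs MTC 4 mcg/mL: exceeds toxic threshold.

28.8 mcg/mL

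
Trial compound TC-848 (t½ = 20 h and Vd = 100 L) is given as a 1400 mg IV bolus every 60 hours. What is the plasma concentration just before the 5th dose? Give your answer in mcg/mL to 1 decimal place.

2.0 mcg/mL

f = (1/2)^(τ/t½) = (1/2)^(60/20) ≈ 0.1250.
C₀ = D/Vd = 1400/100 ≈ 14.000 mcg/mL.
Before the 5th dose, 4 doses have been given. Superposition: Cmin = C₀·(f + f² + … + f^4).
≈ 14.000 × (0.1250 + 0.0156 + 0.0020 + 0.0002) ≈ 14.000 × 0.1428 ≈ 1.999 mcg/mL.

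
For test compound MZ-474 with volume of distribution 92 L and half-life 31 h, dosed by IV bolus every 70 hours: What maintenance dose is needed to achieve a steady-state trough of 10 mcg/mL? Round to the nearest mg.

3481 mg

τ/t½ = 70/31 ≈ 2.2581, so f = (1/2)^(70/31) ≈ 0.209052.
Cmin,ss = (D/Vd)·f/(1−f), so D = Cmin,ss·Vd·(1−f)/f.
D = 10 × 92 × (1−f)/f ≈ 10 × 92 × 3.78350 ≈ 3480.82 mg.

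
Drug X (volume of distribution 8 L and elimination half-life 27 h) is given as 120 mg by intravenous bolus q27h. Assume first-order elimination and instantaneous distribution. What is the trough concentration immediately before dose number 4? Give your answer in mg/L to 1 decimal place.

13.1 mg/L

f = (1/2)^(τ/t½) = (1/2)^(27/27) ≈ 0.5000.
C₀ = D/Vd = 120/8 ≈ 15.000 mg/L.
Before the 4th dose, 3 doses have been given. Superposition: Cmin = C₀·(f + f² + … + f^3).
≈ 15.000 × (0.5000 + 0.2500 + 0.1250) ≈ 15.000 × 0.8750 ≈ 13.125 mg/L.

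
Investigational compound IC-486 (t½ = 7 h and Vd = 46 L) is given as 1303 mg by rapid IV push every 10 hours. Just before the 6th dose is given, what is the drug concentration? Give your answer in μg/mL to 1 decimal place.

16.6 μg/mL

f = (1/2)^(τ/t½) = (1/2)^(10/7) ≈ 0.3715.
C₀ = D/Vd = 1303/46 ≈ 28.326 μg/mL.
Before the 6th dose, 5 doses have been given. Superposition: Cmin = C₀·(f + f² + … + f^5).
≈ 28.326 × (0.3715 + 0.1380 + 0.0513 + 0.0190 + 0.0071) ≈ 28.326 × 0.5869 ≈ 16.625 μg/mL.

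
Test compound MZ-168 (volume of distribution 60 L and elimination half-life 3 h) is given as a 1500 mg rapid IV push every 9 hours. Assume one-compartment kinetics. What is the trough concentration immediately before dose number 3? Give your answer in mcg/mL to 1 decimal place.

3.5 mcg/mL

f = (1/2)^(τ/t½) = (1/2)^(9/3) ≈ 0.1250.
C₀ = D/Vd = 1500/60 ≈ 25.000 mcg/mL.
Before the 3rd dose, 2 doses have been given. Superposition: Cmin = C₀·(f + f²).
≈ 25.000 × (0.1250 + 0.0156) ≈ 25.000 × 0.1406 ≈ 3.515 mcg/mL.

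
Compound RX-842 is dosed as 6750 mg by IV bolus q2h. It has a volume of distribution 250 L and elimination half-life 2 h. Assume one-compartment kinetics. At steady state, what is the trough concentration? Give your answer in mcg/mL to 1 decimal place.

27.0 mcg/mL

The dosing interval is 1 half-life, so f = 2^(−1) = 0.5.
At steady state, R = 1/(1 − 0.5) = 2/1.
Single-dose peak C₀ = D/Vd = 6750/250 = 27 mcg/mL.
Steady-state peak Cmax,ss = C₀·R = 27 × 2/1 ≈ 54.000 mcg/mL.
Steady-state trough Cmin,ss = Cmax,ss·f ≈ 54.000 × 0.5 ≈ 27.000 mcg/mL.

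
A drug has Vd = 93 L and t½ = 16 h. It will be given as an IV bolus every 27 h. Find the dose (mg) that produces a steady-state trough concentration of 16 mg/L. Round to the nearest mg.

τ/t½ = 27/16 ≈ 1.6875, so f = (1/2)^(27/16) ≈ 0.310464.
Cmin,ss = (D/Vd)·f/(1−f), so D = Cmin,ss·Vd·(1−f)/f.
D = 16 × 93 × (1−f)/f ≈ 16 × 93 × 2.22099 ≈ 3304.83 mg.

3305 mg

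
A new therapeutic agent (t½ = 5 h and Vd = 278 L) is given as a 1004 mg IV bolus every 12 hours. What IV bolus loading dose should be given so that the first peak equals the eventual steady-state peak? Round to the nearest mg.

1239 mg

f = (1/2)^(12/5) ≈ 0.189465; accumulation ratio R = 1/(1−f) ≈ 1.23375.
Loading dose to hit Cmax,ss on first dose: D_load = D_maint·R ≈ 1004 × 1.23375 ≈ 1238.68 mg.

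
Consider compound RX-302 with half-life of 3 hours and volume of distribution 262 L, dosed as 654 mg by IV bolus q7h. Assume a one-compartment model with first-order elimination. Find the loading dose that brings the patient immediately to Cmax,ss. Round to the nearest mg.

816 mg

f = (1/2)^(7/3) ≈ 0.198425; accumulation ratio R = 1/(1−f) ≈ 1.24754.
Loading dose to hit Cmax,ss on first dose: D_load = D_maint·R ≈ 654 × 1.24754 ≈ 815.89 mg.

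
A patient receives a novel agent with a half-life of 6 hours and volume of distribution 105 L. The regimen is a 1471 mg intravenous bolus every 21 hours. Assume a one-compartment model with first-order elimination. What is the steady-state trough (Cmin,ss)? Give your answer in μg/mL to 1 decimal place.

Over one 21-h interval, 21/6 ≈ 3.5 half-lives elapse, leaving f ≈ 0.0884 of each dose.
At steady state, accumulation factor R = 1/(1 − e^(−kτ)) ≈ 1.0970.
Each bolus raises the concentration by D/Vd = 1471/105 ≈ 14.010 μg/mL.
Steady-state peak Cmax,ss = C₀·R ≈ 14.010 × 1.0970 ≈ 15.369 μg/mL.
Steady-state trough Cmin,ss = Cmax,ss·f ≈ 15.369 × 0.0884 ≈ 1.359 μg/mL.

1.4 μg/mL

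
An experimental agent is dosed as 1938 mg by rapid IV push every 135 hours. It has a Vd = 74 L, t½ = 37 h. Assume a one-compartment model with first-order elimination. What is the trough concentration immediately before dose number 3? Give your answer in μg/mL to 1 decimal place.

2.3 μg/mL

f = (1/2)^(τ/t½) = (1/2)^(135/37) ≈ 0.0797.
C₀ = D/Vd = 1938/74 ≈ 26.189 μg/mL.
Before the 3rd dose, 2 doses have been given. Superposition: Cmin = C₀·(f + f²).
≈ 26.189 × (0.0797 + 0.0064) ≈ 26.189 × 0.0861 ≈ 2.255 μg/mL.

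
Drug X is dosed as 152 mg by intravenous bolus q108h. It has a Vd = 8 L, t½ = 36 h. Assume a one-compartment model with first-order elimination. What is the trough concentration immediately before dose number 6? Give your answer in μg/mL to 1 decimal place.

2.7 μg/mL

f = (1/2)^(τ/t½) = (1/2)^(108/36) ≈ 0.1250.
C₀ = D/Vd = 152/8 ≈ 19.000 μg/mL.
Before the 6th dose, 5 doses have been given. Superposition: Cmin = C₀·(f + f² + … + f^5).
≈ 19.000 × (0.1250 + 0.0156 + 0.0020 + 0.0002 + 0.0000) ≈ 19.000 × 0.1428 ≈ 2.713 μg/mL.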